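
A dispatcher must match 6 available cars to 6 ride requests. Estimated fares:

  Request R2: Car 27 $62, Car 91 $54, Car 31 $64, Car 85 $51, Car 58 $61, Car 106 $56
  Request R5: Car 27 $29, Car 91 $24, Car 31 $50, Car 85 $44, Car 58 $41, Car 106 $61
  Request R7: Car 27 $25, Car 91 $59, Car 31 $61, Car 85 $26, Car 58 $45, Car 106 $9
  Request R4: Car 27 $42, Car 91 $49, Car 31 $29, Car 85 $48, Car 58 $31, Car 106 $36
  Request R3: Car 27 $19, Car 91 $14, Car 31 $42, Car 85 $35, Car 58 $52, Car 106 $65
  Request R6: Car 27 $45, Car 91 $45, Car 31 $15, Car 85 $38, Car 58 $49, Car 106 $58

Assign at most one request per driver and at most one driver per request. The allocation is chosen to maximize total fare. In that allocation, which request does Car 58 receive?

This is a one-to-one assignment (maximum-weight bipartite matching).
Optimal: Car 27→Request R2 ($62), Car 91→Request R7 ($59), Car 31→Request R5 ($50), Car 85→Request R4 ($48), Car 58→Request R6 ($49), Car 106→Request R3 ($65) — total 62+59+50+48+49+65 = $333.
Column-greedy (each request in turn goes to its best remaining driver) gives $329, worse by 4.
No other one-to-one assignment exceeds $333.
Car 58's own top request is Request R2 ($61), but forcing Car 58→Request R2 and reassigning the rest optimally gives only $328 — worse by 5.

Car 58 receives Request R6.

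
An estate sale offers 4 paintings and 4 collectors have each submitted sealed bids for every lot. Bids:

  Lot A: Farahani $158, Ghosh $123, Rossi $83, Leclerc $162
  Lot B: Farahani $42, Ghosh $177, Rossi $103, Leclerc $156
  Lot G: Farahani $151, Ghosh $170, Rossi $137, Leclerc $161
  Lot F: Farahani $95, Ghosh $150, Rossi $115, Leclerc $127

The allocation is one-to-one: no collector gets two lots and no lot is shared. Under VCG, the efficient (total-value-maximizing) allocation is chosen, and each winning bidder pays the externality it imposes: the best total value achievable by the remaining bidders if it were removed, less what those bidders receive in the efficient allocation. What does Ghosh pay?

Ghosh pays $17.

Efficient allocation: Farahani→Lot A ($158), Ghosh→Lot B ($177), Rossi→Lot F ($115), Leclerc→Lot G ($161); total welfare W = $611.
Ghosh receives Lot B at value $177, so the others get W − 177 = $434.
Without Ghosh: best allocation of the remaining 3 bidders over all 4 lots is Farahani→Lot A ($158), Rossi→Lot G ($137), Leclerc→Lot B ($156), total $451.
VCG payment = (others' best without Ghosh) − (others' welfare with Ghosh) = 451 − 434 = $17.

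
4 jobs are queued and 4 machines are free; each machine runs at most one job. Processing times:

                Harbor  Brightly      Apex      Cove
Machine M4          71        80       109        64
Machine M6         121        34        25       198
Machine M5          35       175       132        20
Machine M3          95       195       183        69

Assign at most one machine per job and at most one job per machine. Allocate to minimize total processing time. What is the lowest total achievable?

Min total: 209 min

This is the linear assignment problem.
Optimal: Harbor→Machine M5 (35 min), Brightly→Machine M4 (80 min), Apex→Machine M6 (25 min), Cove→Machine M3 (69 min) — total 35+80+25+69 = 209 min.
Row-greedy (each job in turn takes its cheapest remaining machine) gives 247 min, worse by 38.
Next-best assignment: Harbor→Machine M3, Brightly→Machine M4, Apex→Machine M6, Cove→Machine M5 = 220 min.
Swapping Brightly↔Apex (Brightly→Machine M6 34 min, Apex→Machine M4 109 min) adds 38.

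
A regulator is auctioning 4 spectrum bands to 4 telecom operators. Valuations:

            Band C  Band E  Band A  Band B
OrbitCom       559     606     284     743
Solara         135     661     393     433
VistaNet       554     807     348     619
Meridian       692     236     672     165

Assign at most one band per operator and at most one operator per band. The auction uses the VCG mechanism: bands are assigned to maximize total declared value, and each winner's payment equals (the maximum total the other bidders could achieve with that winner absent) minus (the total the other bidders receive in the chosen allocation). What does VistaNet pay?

Efficient allocation: OrbitCom→Band B ($743M), Solara→Band A ($393M), VistaNet→Band E ($807M), Meridian→Band C ($692M); total welfare W = $2635M.
VistaNet receives Band E at value $807M, so the others get W − 807 = $1828M.
Without VistaNet: best allocation of the remaining 3 bidders over all 4 bands is OrbitCom→Band B ($743M), Solara→Band E ($661M), Meridian→Band C ($692M), total $2096M.
VCG payment = (others' best without VistaNet) − (others' welfare with VistaNet) = 2096 − 1828 = $268M.

VistaNet pays $268M.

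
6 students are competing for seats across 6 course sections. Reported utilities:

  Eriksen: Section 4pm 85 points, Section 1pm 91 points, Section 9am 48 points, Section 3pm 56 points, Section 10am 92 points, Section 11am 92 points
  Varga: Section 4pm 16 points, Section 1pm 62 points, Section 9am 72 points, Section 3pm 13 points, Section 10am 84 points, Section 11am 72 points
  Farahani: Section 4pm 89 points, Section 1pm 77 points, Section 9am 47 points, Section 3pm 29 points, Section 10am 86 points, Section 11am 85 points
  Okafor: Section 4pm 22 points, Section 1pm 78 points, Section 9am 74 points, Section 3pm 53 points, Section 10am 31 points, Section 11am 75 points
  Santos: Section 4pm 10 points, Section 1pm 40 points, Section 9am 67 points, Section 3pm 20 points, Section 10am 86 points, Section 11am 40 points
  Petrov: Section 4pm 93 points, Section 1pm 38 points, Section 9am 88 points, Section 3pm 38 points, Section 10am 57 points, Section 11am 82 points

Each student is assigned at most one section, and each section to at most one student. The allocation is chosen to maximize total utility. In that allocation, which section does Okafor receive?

Optimal: Eriksen→Section 1pm (91 points), Varga→Section 9am (72 points), Farahani→Section 11am (85 points), Okafor→Section 3pm (53 points), Santos→Section 10am (86 points), Petrov→Section 4pm (93 points) — total 91+72+85+53+86+93 = 480 points.
Row-greedy (each student in turn takes its best remaining section) gives 409 points, worse by 71.
Okafor's own top section is Section 1pm (78 points), but forcing Okafor→Section 1pm and reassigning the rest optimally gives only 470 points — worse by 10.

Okafor receives Section 3pm.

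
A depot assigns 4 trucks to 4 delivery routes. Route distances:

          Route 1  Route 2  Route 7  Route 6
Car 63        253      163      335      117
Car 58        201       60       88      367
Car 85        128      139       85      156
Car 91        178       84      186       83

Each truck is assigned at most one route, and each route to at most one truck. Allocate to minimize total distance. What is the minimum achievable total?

This is the linear assignment problem.
Optimal: Car 63→Route 6 (117 km), Car 58→Route 7 (88 km), Car 85→Route 1 (128 km), Car 91→Route 2 (84 km) — total 117+88+128+84 = 417 km.
Row-greedy (each truck in turn takes its cheapest remaining route) gives 440 km, worse by 23.
Next-best assignment: Car 63→Route 6, Car 58→Route 2, Car 85→Route 7, Car 91→Route 1 = 440 km.
Swapping Car 58↔Car 85 (Car 58→Route 1 201 km, Car 85→Route 7 85 km) adds 70.
Every other assignment is strictly worse.

Minimum total: 417 km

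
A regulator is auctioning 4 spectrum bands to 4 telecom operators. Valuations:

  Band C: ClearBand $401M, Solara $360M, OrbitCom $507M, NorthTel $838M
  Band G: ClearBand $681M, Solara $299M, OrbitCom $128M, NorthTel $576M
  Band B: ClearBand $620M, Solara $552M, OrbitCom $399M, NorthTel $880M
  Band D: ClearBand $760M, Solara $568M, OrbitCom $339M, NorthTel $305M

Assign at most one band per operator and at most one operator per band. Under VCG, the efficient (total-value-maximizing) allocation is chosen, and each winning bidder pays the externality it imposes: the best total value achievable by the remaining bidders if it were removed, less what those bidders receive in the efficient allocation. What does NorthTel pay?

Efficient allocation: ClearBand→Band G ($681M), Solara→Band D ($568M), OrbitCom→Band C ($507M), NorthTel→Band B ($880M); total welfare W = $2636M.
NorthTel receives Band B at value $880M, so the others get W − 880 = $1756M.
Without NorthTel: best allocation of the remaining 3 bidders over all 4 bands is ClearBand→Band D ($760M), Solara→Band B ($552M), OrbitCom→Band C ($507M), total $1819M.
VCG payment = (others' best without NorthTel) − (others' welfare with NorthTel) = 1819 − 1756 = $63M.

NorthTel pays $63M.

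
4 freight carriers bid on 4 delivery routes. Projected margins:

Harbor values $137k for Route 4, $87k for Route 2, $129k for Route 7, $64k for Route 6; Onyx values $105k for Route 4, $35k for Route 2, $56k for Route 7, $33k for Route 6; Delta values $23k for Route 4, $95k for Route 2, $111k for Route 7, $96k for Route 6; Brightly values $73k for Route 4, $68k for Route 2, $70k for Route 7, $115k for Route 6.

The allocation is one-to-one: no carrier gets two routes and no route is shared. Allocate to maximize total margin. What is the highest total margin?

Optimal: Harbor→Route 7 ($129k), Onyx→Route 4 ($105k), Delta→Route 2 ($95k), Brightly→Route 6 ($115k) — total 129+105+95+115 = $444k.
Max-entry greedy (repeatedly take the single best remaining cell) gives $398k, worse by 46.
Swapping Harbor↔Delta (Harbor→Route 2 $87k, Delta→Route 7 $111k) loses 26.

Maximum total: $444k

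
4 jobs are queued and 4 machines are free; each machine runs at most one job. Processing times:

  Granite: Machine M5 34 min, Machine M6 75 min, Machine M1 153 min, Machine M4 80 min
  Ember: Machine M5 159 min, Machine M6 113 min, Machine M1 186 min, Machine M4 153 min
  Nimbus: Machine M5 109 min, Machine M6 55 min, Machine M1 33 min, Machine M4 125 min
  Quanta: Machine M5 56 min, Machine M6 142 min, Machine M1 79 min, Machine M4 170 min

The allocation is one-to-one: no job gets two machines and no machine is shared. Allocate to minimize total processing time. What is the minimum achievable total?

Min total: 282 min

Optimal: Granite→Machine M4 (80 min), Ember→Machine M6 (113 min), Nimbus→Machine M1 (33 min), Quanta→Machine M5 (56 min) — total 80+113+33+56 = 282 min.
Column-greedy (each machine in turn goes to its cheapest remaining job) gives 321 min, worse by 39.
Every other assignment is strictly worse.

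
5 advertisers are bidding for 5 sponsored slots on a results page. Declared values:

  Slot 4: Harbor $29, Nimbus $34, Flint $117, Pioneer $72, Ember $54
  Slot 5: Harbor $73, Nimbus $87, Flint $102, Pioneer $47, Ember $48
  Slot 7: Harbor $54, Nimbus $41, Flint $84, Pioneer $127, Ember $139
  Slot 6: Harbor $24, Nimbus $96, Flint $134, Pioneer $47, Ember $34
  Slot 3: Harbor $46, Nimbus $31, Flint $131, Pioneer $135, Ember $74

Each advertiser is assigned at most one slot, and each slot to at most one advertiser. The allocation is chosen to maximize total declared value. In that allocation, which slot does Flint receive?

Flint receives Slot 4.

Optimal: Harbor→Slot 5 ($73), Nimbus→Slot 6 ($96), Flint→Slot 4 ($117), Pioneer→Slot 3 ($135), Ember→Slot 7 ($139) — total 73+96+117+135+139 = $560.
Column-greedy (each slot in turn goes to its best remaining advertiser) gives $436, worse by 124.
Checked against all permutations: $560 is optimal.
Flint's own top slot is Slot 6 ($134), but forcing Flint→Slot 6 and reassigning the rest optimally gives only $524 — worse by 36.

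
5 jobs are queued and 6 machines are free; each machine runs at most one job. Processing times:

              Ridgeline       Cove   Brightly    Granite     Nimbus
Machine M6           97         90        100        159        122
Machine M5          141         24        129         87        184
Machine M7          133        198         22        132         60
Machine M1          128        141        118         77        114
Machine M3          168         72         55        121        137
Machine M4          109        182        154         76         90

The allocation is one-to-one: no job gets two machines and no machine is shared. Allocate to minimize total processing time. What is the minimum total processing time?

Minimum total: 310 min

Optimal: Ridgeline→Machine M6 (97 min), Cove→Machine M5 (24 min), Brightly→Machine M7 (22 min), Granite→Machine M1 (77 min), Nimbus→Machine M4 (90 min) — total 97+24+22+77+90 = 310 min.
Min-entry greedy (repeatedly take the single cheapest remaining cell) gives 333 min, worse by 23.
No other one-to-one assignment undercuts 310 min.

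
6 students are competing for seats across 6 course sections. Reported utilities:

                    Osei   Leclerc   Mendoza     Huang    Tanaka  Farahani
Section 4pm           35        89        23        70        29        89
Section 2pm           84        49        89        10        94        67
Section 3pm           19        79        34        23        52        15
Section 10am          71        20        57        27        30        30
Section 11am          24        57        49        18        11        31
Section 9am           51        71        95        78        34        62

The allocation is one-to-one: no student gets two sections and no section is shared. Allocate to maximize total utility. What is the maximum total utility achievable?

Max total: 460 points

This is a one-to-one assignment (maximum-weight bipartite matching).
Optimal: Osei→Section 10am (71 points), Leclerc→Section 3pm (79 points), Mendoza→Section 11am (49 points), Huang→Section 9am (78 points), Tanaka→Section 2pm (94 points), Farahani→Section 4pm (89 points) — total 71+79+49+78+94+89 = 460 points.
Column-greedy (each section in turn goes to its best remaining student) gives 397 points, worse by 63.
Every other assignment is strictly worse.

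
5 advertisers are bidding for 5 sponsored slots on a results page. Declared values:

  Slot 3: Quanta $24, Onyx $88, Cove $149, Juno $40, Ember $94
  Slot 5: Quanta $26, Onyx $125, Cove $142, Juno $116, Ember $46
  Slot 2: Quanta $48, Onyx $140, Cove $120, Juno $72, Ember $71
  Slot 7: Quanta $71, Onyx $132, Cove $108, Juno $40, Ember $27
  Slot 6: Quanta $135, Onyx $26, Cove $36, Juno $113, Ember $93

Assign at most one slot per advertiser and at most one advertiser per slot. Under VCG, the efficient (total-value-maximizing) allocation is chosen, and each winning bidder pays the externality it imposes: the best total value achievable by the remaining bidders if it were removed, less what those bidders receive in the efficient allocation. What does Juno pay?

Efficient allocation: Quanta→Slot 6 ($135), Onyx→Slot 7 ($132), Cove→Slot 3 ($149), Juno→Slot 5 ($116), Ember→Slot 2 ($71); total welfare W = $603.
Juno receives Slot 5 at value $116, so the others get W − 116 = $487.
Without Juno: best allocation of the remaining 4 bidders over all 5 slots is Quanta→Slot 6 ($135), Onyx→Slot 2 ($140), Cove→Slot 5 ($142), Ember→Slot 3 ($94), total $511.
VCG payment = (others' best without Juno) − (others' welfare with Juno) = 511 − 487 = $24.

Juno pays $24.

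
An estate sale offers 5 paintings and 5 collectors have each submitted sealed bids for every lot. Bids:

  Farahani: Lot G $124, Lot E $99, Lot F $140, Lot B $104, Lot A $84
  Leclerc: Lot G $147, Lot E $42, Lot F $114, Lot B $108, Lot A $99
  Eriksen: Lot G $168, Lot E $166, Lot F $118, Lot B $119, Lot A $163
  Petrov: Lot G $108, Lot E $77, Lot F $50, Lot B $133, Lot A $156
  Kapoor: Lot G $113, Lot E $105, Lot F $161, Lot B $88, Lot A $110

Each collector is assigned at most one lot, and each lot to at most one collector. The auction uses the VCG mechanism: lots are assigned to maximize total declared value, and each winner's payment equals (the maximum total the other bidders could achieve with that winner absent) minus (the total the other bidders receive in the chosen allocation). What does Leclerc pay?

Efficient allocation: Farahani→Lot B ($104), Leclerc→Lot G ($147), Eriksen→Lot E ($166), Petrov→Lot A ($156), Kapoor→Lot F ($161); total welfare W = $734.
Leclerc receives Lot G at value $147, so the others get W − 147 = $587.
Without Leclerc: best allocation of the remaining 4 bidders over all 5 lots is Farahani→Lot G ($124), Eriksen→Lot E ($166), Petrov→Lot A ($156), Kapoor→Lot F ($161), total $607.
VCG payment = (others' best without Leclerc) − (others' welfare with Leclerc) = 607 − 587 = $20.

Leclerc pays $20.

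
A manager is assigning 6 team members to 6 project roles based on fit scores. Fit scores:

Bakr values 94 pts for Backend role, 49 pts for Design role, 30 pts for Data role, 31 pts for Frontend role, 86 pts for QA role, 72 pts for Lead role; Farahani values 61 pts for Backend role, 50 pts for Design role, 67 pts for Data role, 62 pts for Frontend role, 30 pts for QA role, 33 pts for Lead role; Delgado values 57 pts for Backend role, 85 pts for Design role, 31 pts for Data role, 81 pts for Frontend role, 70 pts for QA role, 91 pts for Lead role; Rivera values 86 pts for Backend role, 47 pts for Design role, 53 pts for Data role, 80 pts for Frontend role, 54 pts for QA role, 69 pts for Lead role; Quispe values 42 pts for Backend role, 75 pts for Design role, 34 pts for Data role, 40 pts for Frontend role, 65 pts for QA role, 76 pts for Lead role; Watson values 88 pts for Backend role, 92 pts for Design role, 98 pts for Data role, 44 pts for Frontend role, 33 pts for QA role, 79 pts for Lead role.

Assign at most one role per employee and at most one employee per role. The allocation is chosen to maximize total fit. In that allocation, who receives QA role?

Bakr receives QA role.

This is a one-to-one assignment (maximum-weight bipartite matching).
Optimal: Bakr→QA role (86 pts), Farahani→Frontend role (62 pts), Delgado→Lead role (91 pts), Rivera→Backend role (86 pts), Quispe→Design role (75 pts), Watson→Data role (98 pts) — total 86+62+91+86+75+98 = 498 pts.
Max-entry greedy (repeatedly take the single best remaining cell) gives 468 pts, worse by 30.
Swapping Watson↔Bakr (Watson→QA role 33 pts, Bakr→Data role 30 pts) loses 121.
Every other assignment is strictly worse.
Bakr's own top role is Backend role (94 pts), but forcing Bakr→Backend role and reassigning the rest optimally gives only 489 pts — worse by 9.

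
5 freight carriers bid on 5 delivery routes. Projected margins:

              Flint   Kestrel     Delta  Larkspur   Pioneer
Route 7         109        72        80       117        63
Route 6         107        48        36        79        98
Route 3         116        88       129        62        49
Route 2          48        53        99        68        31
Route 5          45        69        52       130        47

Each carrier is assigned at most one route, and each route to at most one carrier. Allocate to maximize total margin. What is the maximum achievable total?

This is the linear assignment problem.
Optimal: Flint→Route 7 ($109k), Kestrel→Route 3 ($88k), Delta→Route 2 ($99k), Larkspur→Route 5 ($130k), Pioneer→Route 6 ($98k) — total 109+88+99+130+98 = $524k.
Row-greedy (each carrier in turn takes its best remaining route) gives $515k, worse by 9.
Next-best assignment: Flint→Route 7, Kestrel→Route 2, Delta→Route 3, Larkspur→Route 5, Pioneer→Route 6 = $519k.
Swapping Kestrel↔Flint (Kestrel→Route 7 $72k, Flint→Route 3 $116k) loses 9.

Maximum total: $524k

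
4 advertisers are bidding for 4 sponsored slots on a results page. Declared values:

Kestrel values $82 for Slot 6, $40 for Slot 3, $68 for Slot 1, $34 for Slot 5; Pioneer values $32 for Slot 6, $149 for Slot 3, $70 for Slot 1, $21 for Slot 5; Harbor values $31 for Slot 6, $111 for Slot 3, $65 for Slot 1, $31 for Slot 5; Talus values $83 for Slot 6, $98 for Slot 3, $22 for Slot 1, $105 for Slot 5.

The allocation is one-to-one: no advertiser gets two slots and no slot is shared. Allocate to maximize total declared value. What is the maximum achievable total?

Optimal: Kestrel→Slot 6 ($82), Pioneer→Slot 3 ($149), Harbor→Slot 1 ($65), Talus→Slot 5 ($105) — total 82+149+65+105 = $401.
Column-greedy (each slot in turn goes to its best remaining advertiser) gives $331, worse by 70.

Maximum total: $401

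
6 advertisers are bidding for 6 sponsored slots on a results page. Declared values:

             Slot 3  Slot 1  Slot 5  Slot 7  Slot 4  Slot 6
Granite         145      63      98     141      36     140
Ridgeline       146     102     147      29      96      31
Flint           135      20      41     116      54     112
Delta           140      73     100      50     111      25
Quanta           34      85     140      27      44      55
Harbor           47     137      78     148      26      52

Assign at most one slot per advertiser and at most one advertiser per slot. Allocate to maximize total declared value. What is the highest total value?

Optimal: Granite→Slot 6 ($140), Ridgeline→Slot 3 ($146), Flint→Slot 7 ($116), Delta→Slot 4 ($111), Quanta→Slot 5 ($140), Harbor→Slot 1 ($137) — total 140+146+116+111+140+137 = $790.
Row-greedy (each advertiser in turn takes its best remaining slot) gives $656, worse by 134.
Swapping Delta↔Harbor (Delta→Slot 1 $73, Harbor→Slot 4 $26) loses 149.

Maximum total: $790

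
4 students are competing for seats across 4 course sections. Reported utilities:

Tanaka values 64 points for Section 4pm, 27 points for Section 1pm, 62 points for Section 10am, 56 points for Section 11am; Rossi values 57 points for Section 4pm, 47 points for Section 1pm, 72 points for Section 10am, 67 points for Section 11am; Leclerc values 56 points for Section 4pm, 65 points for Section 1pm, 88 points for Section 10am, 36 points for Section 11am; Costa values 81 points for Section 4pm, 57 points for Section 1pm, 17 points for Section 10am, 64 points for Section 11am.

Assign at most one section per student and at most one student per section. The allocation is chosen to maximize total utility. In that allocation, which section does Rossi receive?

Optimal: Tanaka→Section 4pm (64 points), Rossi→Section 11am (67 points), Leclerc→Section 10am (88 points), Costa→Section 1pm (57 points) — total 64+67+88+57 = 276 points.
Row-greedy (each student in turn takes its best remaining section) gives 265 points, worse by 11.
No other one-to-one assignment exceeds 276 points.
Rossi's own top section is Section 10am (72 points), but forcing Rossi→Section 10am and reassigning the rest optimally gives only 274 points — worse by 2.

Rossi receives Section 11am.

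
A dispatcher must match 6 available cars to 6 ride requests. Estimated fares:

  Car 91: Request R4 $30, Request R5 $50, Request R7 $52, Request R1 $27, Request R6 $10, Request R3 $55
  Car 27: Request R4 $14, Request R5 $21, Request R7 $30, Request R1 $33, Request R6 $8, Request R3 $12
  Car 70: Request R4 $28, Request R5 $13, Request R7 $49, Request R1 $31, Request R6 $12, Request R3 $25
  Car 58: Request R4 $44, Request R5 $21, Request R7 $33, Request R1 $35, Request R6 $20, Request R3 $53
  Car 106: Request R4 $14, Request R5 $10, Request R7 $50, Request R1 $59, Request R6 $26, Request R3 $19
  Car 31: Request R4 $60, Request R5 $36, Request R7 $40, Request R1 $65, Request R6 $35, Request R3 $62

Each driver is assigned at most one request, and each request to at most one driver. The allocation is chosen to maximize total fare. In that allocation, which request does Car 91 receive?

Car 91 receives Request R5.

Optimal: Car 91→Request R5 ($50), Car 27→Request R6 ($8), Car 70→Request R7 ($49), Car 58→Request R3 ($53), Car 106→Request R1 ($59), Car 31→Request R4 ($60) — total 50+8+49+53+59+60 = $279.
Row-greedy (each driver in turn takes its best remaining request) gives $243, worse by 36.
Swapping Car 106↔Car 70 (Car 106→Request R7 $50, Car 70→Request R1 $31) loses 27.
Car 91's own top request is Request R3 ($55), but forcing Car 91→Request R3 and reassigning the rest optimally gives only $264 — worse by 15.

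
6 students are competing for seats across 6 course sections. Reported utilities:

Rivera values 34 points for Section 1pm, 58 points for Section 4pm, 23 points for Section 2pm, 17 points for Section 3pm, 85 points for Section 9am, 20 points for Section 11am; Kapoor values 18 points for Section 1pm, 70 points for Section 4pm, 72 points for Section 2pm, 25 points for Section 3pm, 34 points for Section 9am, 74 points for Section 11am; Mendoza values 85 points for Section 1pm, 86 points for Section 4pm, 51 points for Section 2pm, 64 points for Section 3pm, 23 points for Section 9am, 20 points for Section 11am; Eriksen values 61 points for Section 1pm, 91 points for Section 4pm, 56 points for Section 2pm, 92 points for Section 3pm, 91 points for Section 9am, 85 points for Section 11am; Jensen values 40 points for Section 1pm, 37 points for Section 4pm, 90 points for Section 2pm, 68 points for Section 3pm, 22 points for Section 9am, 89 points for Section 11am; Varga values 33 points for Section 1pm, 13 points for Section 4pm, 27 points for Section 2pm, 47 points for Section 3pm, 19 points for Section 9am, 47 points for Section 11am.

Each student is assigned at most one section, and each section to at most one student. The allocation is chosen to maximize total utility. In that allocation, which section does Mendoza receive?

Mendoza receives Section 1pm.

Optimal: Rivera→Section 9am (85 points), Kapoor→Section 11am (74 points), Mendoza→Section 1pm (85 points), Eriksen→Section 4pm (91 points), Jensen→Section 2pm (90 points), Varga→Section 3pm (47 points) — total 85+74+85+91+90+47 = 472 points.
Row-greedy (each student in turn takes its best remaining section) gives 460 points, worse by 12.
Mendoza's own top section is Section 4pm (86 points), but forcing Mendoza→Section 4pm and reassigning the rest optimally gives only 460 points — worse by 12.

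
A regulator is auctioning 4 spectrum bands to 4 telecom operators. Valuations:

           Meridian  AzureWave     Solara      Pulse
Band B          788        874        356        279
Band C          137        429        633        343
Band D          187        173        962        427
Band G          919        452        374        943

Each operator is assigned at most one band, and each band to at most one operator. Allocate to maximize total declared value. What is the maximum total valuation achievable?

Treat this as an assignment problem: match each operator to one band.
Optimal: Meridian→Band B ($788M), AzureWave→Band C ($429M), Solara→Band D ($962M), Pulse→Band G ($943M) — total 788+429+962+943 = $3122M.
Next-best assignment: Meridian→Band G, AzureWave→Band B, Solara→Band D, Pulse→Band C = $3098M.

Max total: $3122M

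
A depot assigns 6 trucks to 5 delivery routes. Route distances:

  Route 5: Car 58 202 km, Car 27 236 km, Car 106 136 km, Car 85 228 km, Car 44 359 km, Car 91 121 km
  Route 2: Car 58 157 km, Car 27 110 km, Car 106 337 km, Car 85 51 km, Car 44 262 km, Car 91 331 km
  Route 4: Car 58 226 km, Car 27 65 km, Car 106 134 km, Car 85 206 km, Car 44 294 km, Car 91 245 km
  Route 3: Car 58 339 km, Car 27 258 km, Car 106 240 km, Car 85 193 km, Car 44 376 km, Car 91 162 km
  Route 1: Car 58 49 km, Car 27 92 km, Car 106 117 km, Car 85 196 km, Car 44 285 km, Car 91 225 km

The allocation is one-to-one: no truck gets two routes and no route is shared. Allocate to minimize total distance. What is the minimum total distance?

Min total: 463 km

Optimal: Car 106→Route 5 (136 km), Car 85→Route 2 (51 km), Car 27→Route 4 (65 km), Car 91→Route 3 (162 km), Car 58→Route 1 (49 km) — total 136+51+65+162+49 = 463 km.
Row-greedy (each truck in turn takes its cheapest remaining route) gives 677 km, worse by 214.
No other one-to-one assignment undercuts 463 km.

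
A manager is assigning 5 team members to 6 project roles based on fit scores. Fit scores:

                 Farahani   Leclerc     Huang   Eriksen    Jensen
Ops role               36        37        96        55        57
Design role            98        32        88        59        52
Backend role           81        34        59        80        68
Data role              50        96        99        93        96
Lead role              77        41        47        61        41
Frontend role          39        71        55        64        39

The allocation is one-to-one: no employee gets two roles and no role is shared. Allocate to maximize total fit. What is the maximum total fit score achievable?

Max total: 441 pts

Optimal: Farahani→Design role (98 pts), Leclerc→Frontend role (71 pts), Huang→Ops role (96 pts), Eriksen→Backend role (80 pts), Jensen→Data role (96 pts) — total 98+71+96+80+96 = 441 pts.
Column-greedy (each role in turn goes to its best remaining employee) gives 411 pts, worse by 30.
Next-best assignment: Farahani→Design role, Leclerc→Frontend role, Huang→Ops role, Eriksen→Data role, Jensen→Backend role = 426 pts.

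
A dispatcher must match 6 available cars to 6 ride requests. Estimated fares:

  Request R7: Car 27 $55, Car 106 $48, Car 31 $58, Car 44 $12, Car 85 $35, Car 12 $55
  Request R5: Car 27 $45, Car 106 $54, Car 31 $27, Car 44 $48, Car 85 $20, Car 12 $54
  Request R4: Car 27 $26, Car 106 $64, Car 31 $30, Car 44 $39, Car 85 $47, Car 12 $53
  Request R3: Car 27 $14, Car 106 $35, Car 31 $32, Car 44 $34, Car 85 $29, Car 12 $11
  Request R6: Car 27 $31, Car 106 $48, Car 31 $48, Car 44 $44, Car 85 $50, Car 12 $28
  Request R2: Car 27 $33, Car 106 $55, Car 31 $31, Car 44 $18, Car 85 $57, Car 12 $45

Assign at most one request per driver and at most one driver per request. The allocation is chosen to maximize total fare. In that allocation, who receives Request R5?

Optimal: Car 27→Request R7 ($55), Car 106→Request R4 ($64), Car 31→Request R6 ($48), Car 44→Request R3 ($34), Car 85→Request R2 ($57), Car 12→Request R5 ($54) — total 55+64+48+34+57+54 = $312.
Max-entry greedy (repeatedly take the single best remaining cell) gives $291, worse by 21.
Next-best assignment: Car 27→Request R7, Car 106→Request R4, Car 31→Request R3, Car 44→Request R6, Car 85→Request R2, Car 12→Request R5 = $306.
Car 12's own top request is Request R7 ($55), but forcing Car 12→Request R7 and reassigning the rest optimally gives only $303 — worse by 9.

Car 12 receives Request R5.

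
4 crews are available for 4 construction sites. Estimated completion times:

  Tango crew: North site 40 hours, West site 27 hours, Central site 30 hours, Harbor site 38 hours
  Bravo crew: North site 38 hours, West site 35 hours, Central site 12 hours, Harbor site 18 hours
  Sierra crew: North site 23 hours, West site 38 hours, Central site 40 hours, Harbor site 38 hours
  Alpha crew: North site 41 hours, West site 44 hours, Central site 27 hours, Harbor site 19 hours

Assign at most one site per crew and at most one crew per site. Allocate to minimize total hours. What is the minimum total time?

Minimum total: 81 hours

Optimal: Tango crew→West site (27 hours), Bravo crew→Central site (12 hours), Sierra crew→North site (23 hours), Alpha crew→Harbor site (19 hours) — total 27+12+23+19 = 81 hours.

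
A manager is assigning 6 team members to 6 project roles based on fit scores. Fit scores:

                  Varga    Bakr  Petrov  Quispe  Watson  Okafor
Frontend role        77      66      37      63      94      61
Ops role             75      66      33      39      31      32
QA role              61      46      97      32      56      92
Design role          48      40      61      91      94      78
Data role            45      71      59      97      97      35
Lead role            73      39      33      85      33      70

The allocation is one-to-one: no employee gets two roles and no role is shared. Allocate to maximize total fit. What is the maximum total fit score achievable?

Max total: 505 pts

Optimal: Varga→Lead role (73 pts), Bakr→Ops role (66 pts), Petrov→QA role (97 pts), Quispe→Data role (97 pts), Watson→Frontend role (94 pts), Okafor→Design role (78 pts) — total 73+66+97+97+94+78 = 505 pts.
Row-greedy (each employee in turn takes its best remaining role) gives 401 pts, worse by 104.
Next-best assignment: Varga→Frontend role, Bakr→Ops role, Petrov→QA role, Quispe→Data role, Watson→Design role, Okafor→Lead role = 501 pts.
Swapping Varga↔Watson (Varga→Frontend role 77 pts, Watson→Lead role 33 pts) loses 57.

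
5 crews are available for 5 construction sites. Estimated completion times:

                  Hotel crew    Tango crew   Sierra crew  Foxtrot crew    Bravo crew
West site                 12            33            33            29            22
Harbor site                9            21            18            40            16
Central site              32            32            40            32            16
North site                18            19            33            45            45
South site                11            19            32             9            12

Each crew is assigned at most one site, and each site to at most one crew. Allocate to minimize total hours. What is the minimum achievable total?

Min total: 74 hours

Optimal: Hotel crew→West site (12 hours), Tango crew→North site (19 hours), Sierra crew→Harbor site (18 hours), Foxtrot crew→South site (9 hours), Bravo crew→Central site (16 hours) — total 12+19+18+9+16 = 74 hours.
Column-greedy (each site in turn goes to its cheapest remaining crew) gives 102 hours, worse by 28.
Swapping Tango crew↔Foxtrot crew (Tango crew→South site 19 hours, Foxtrot crew→North site 45 hours) adds 36.
No other one-to-one assignment undercuts 74 hours.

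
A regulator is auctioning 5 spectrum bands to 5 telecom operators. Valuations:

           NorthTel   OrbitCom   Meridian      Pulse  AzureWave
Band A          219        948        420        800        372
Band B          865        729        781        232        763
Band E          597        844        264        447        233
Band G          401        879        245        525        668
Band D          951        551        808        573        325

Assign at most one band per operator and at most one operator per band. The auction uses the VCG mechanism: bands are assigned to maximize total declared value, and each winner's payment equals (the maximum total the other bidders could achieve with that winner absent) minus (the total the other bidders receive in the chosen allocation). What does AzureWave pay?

AzureWave pays $35M.

Efficient allocation: NorthTel→Band D ($951M), OrbitCom→Band E ($844M), Meridian→Band B ($781M), Pulse→Band A ($800M), AzureWave→Band G ($668M); total welfare W = $4044M.
AzureWave receives Band G at value $668M, so the others get W − 668 = $3376M.
Without AzureWave: best allocation of the remaining 4 bidders over all 5 bands is NorthTel→Band D ($951M), OrbitCom→Band G ($879M), Meridian→Band B ($781M), Pulse→Band A ($800M), total $3411M.
VCG payment = (others' best without AzureWave) − (others' welfare with AzureWave) = 3411 − 3376 = $35M.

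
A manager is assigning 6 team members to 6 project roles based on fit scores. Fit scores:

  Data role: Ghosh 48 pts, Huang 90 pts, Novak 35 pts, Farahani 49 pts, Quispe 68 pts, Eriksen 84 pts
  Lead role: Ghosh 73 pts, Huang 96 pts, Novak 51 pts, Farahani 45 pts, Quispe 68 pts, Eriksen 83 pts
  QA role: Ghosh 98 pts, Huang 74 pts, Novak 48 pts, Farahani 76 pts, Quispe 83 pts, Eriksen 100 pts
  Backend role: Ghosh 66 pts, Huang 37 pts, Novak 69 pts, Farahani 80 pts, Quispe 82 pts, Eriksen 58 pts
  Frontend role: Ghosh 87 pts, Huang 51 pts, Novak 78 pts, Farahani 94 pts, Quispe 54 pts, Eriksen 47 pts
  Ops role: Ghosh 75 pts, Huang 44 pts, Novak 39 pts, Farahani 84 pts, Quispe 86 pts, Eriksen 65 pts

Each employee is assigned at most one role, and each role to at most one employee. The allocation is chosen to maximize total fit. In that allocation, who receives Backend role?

Optimal: Ghosh→QA role (98 pts), Huang→Lead role (96 pts), Novak→Backend role (69 pts), Farahani→Frontend role (94 pts), Quispe→Ops role (86 pts), Eriksen→Data role (84 pts) — total 98+96+69+94+86+84 = 527 pts.
Row-greedy (each employee in turn takes its best remaining role) gives 522 pts, worse by 5.
Every other assignment is strictly worse.
Novak's own top role is Frontend role (78 pts), but forcing Novak→Frontend role and reassigning the rest optimally gives only 522 pts — worse by 5.

Novak receives Backend role.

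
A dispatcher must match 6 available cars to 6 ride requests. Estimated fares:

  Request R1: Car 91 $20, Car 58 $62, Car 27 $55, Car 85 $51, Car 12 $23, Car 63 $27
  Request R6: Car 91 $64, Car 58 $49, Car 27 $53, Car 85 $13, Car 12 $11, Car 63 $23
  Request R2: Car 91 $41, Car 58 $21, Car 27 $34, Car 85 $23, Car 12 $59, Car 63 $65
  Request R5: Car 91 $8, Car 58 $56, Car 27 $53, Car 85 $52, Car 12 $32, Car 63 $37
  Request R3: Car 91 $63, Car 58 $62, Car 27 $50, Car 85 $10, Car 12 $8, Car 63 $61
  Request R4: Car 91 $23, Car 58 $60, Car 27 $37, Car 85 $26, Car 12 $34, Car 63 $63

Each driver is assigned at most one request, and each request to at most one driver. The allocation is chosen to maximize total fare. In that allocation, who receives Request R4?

Car 63 receives Request R4.

Optimal: Car 91→Request R6 ($64), Car 58→Request R3 ($62), Car 27→Request R1 ($55), Car 85→Request R5 ($52), Car 12→Request R2 ($59), Car 63→Request R4 ($63) — total 64+62+55+52+59+63 = $355.
No other one-to-one assignment exceeds $355.
Car 63's own top request is Request R2 ($65), but forcing Car 63→Request R2 and reassigning the rest optimally gives only $332 — worse by 23.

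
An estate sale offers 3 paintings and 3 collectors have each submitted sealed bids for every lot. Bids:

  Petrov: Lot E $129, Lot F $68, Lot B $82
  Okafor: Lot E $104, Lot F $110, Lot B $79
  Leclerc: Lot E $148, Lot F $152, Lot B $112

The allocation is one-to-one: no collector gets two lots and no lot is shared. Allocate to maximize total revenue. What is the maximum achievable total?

Maximum total: $360

Optimal: Petrov→Lot E ($129), Okafor→Lot B ($79), Leclerc→Lot F ($152) — total 129+79+152 = $360.
Row-greedy (each collector in turn takes its best remaining lot) gives $351, worse by 9.
Swapping Petrov↔Okafor (Petrov→Lot B $82, Okafor→Lot E $104) loses 22.
Checked against all permutations: $360 is optimal.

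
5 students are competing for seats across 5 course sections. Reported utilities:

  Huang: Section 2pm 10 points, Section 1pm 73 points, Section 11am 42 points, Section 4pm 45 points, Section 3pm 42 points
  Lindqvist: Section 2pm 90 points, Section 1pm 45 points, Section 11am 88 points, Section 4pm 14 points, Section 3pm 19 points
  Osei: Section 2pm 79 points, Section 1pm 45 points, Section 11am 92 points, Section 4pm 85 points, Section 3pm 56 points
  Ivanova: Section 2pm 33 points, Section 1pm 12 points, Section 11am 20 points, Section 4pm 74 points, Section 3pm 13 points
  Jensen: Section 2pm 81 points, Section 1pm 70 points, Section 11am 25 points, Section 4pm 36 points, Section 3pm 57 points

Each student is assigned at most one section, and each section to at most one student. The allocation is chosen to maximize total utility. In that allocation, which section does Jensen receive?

Jensen receives Section 3pm.

Optimal: Huang→Section 1pm (73 points), Lindqvist→Section 2pm (90 points), Osei→Section 11am (92 points), Ivanova→Section 4pm (74 points), Jensen→Section 3pm (57 points) — total 73+90+92+74+57 = 386 points.
Jensen's own top section is Section 2pm (81 points), but forcing Jensen→Section 2pm and reassigning the rest optimally gives only 372 points — worse by 14.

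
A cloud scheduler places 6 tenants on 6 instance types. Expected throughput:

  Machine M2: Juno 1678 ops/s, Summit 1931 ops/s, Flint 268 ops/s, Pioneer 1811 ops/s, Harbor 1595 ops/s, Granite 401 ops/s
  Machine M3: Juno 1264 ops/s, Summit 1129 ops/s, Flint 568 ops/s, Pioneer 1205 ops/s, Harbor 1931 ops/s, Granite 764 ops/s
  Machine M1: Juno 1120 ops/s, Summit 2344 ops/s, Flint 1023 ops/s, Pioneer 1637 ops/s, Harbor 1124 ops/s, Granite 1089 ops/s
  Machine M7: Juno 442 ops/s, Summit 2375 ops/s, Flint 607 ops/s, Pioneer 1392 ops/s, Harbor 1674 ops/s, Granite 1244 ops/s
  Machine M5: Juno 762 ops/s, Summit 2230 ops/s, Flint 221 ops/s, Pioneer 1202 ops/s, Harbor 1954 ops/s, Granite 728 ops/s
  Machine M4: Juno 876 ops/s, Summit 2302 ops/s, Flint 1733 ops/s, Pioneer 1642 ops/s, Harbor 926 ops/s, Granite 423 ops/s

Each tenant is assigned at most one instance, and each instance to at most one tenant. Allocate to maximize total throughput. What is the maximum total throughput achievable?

Max total: 10453 ops/s

This is the linear assignment problem.
Optimal: Juno→Machine M2 (1678 ops/s), Summit→Machine M5 (2230 ops/s), Flint→Machine M4 (1733 ops/s), Pioneer→Machine M1 (1637 ops/s), Harbor→Machine M3 (1931 ops/s), Granite→Machine M7 (1244 ops/s) — total 1678+2230+1733+1637+1931+1244 = 10453 ops/s.
Max-entry greedy (repeatedly take the single best remaining cell) gives 10226 ops/s, worse by 227.
Checked against all permutations: 10453 ops/s is optimal.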